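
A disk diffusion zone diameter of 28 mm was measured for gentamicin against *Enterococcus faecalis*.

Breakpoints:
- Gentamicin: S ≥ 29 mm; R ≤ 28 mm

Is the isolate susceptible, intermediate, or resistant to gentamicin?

Gentamicin: 28 mm is ≤ 28 mm → R

Resistant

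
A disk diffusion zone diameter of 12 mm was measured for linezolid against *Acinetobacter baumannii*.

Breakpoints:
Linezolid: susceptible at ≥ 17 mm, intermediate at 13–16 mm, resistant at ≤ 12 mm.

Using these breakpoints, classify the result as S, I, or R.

Resistant

Linezolid (12 mm) ≤ 12 mm ⇒ resistant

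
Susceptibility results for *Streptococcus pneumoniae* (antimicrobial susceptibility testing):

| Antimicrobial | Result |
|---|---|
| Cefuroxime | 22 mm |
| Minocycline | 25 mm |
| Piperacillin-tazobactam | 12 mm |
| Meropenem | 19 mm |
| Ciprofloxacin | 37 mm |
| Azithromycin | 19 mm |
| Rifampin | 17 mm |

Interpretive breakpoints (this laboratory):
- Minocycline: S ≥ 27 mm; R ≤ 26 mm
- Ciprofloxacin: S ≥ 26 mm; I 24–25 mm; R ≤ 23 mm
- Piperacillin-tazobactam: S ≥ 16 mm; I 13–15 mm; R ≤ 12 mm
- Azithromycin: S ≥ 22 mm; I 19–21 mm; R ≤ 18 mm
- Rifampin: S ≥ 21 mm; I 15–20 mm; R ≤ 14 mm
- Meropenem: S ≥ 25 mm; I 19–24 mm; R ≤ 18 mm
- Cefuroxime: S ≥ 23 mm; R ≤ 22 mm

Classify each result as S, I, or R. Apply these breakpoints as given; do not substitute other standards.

Cefuroxime: 22 mm is ≤ 22 mm — Resistant
Minocycline: 25 mm is ≤ 26 mm → resistant
Piperacillin-tazobactam: 12 mm is ≤ 12 mm ⇒ resistant
Meropenem: 19 mm is in 19–24 mm ⇒ I
Ciprofloxacin: 37 mm is ≥ 26 mm — Susceptible
Azithromycin: 19 mm is in 19–21 mm → Intermediate
Rifampin: 17 mm is in 15–20 mm — intermediate

R, R, R, I, S, I, I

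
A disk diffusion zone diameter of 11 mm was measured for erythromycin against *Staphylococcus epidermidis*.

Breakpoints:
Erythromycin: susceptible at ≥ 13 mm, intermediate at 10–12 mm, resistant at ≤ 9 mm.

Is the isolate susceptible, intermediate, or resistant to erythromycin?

Erythromycin (11 mm) in 10–12 mm ⇒ I

I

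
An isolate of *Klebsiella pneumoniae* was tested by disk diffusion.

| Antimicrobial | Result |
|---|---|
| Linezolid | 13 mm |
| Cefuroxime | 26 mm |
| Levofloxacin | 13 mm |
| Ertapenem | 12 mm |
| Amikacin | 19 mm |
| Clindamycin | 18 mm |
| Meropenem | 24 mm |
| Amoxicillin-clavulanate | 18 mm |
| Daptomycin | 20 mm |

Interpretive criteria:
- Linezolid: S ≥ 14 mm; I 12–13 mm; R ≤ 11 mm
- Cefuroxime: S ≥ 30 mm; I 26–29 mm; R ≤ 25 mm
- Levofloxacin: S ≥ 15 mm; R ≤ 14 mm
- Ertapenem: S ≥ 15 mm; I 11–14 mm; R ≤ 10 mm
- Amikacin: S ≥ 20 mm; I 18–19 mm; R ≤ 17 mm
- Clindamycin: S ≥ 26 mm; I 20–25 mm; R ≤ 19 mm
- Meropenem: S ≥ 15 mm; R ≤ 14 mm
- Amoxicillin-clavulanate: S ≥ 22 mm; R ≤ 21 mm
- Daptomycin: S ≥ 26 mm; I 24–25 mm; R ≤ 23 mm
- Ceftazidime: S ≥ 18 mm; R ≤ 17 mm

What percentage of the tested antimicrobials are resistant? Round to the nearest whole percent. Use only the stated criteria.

Linezolid: 13 mm is in 12–13 mm → Intermediate
Cefuroxime: 26 mm is in 26–29 mm ⇒ Intermediate
Levofloxacin 13 mm: ≤ 14 mm → Resistant
Ertapenem 12 mm: in 11–14 mm — I
Amikacin 19 mm: in 18–19 mm — I
Clindamycin 18 mm: ≤ 19 mm — R
Meropenem (24 mm) ≥ 15 mm ⇒ susceptible
Amoxicillin-clavulanate: 18 mm is ≤ 21 mm → resistant
Daptomycin (20 mm) ≤ 23 mm ⇒ R
Resistant: 4/9

44%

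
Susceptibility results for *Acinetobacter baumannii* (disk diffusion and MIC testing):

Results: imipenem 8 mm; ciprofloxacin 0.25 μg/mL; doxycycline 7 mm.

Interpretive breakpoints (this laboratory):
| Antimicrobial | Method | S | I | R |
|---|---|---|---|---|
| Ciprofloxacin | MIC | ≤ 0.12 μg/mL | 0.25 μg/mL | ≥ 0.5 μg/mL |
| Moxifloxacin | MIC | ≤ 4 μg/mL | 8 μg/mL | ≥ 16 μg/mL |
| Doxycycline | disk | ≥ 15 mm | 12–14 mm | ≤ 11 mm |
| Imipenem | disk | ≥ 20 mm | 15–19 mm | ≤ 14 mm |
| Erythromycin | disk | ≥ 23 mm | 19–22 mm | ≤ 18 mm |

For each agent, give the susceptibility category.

R, I, R

Imipenem (8 mm) ≤ 14 mm ⇒ resistant
Ciprofloxacin: 0.25 μg/mL is = 0.25 μg/mL — Intermediate
Doxycycline 7 mm: ≤ 11 mm — Resistant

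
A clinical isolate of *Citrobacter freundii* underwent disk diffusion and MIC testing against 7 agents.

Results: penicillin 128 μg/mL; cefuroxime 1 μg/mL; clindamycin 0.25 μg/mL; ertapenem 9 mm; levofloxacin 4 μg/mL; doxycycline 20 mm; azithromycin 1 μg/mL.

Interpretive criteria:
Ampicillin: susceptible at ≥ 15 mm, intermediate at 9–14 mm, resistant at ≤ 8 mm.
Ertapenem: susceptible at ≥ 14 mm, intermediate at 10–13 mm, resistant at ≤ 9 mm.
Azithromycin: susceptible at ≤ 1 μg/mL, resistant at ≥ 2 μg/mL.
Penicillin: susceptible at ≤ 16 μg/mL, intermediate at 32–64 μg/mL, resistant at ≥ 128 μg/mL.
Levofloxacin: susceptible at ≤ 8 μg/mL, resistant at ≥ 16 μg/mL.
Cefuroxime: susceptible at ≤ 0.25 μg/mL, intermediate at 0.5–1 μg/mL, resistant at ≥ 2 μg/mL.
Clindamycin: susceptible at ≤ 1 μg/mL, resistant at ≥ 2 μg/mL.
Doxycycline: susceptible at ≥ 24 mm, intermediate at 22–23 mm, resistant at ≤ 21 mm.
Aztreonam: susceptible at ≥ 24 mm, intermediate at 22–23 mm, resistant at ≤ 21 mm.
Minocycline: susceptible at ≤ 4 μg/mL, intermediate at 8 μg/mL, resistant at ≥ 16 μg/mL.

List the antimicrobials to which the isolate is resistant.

penicillin, ertapenem, doxycycline

Penicillin: 128 μg/mL is ≥ 128 μg/mL ⇒ R
Cefuroxime: 1 μg/mL is in 0.5–1 μg/mL — I
Clindamycin: 0.25 μg/mL is ≤ 1 μg/mL → susceptible
Ertapenem: 9 mm is ≤ 9 mm → resistant
Levofloxacin: 4 μg/mL is ≤ 8 μg/mL → susceptible
Doxycycline: 20 mm is ≤ 21 mm → resistant
Azithromycin 1 μg/mL: ≤ 1 μg/mL ⇒ susceptible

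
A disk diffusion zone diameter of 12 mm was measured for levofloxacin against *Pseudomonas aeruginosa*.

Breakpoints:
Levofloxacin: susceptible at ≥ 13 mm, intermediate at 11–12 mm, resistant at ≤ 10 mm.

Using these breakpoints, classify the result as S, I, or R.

Intermediate

Levofloxacin: 12 mm is in 11–12 mm ⇒ intermediate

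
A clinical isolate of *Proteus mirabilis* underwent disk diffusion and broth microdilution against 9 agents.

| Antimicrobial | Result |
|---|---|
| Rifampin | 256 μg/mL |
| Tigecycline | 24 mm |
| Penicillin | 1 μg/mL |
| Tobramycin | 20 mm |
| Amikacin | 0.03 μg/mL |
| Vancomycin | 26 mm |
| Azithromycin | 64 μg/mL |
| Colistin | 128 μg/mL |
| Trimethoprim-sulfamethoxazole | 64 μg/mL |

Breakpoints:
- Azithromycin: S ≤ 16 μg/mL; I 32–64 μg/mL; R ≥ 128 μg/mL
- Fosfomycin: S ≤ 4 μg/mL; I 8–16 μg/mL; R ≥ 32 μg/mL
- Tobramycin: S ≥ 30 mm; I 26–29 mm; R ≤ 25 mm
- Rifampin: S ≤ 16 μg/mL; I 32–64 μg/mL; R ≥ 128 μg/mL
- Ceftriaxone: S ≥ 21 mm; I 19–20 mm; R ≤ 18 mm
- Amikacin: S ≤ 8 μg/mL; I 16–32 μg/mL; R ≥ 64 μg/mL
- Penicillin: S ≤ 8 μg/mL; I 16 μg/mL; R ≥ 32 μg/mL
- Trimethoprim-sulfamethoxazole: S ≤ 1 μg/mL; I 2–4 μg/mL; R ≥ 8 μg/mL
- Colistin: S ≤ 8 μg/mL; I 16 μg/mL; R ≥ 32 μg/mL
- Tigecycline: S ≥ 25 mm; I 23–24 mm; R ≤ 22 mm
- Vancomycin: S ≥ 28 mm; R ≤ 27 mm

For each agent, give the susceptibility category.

R, I, S, R, S, R, I, R, R

Rifampin: 256 μg/mL is ≥ 128 μg/mL → resistant
Tigecycline (24 mm) in 23–24 mm ⇒ Intermediate
Penicillin (1 μg/mL) ≤ 8 μg/mL → Susceptible
Tobramycin (20 mm) ≤ 25 mm — Resistant
Amikacin (0.03 μg/mL) ≤ 8 μg/mL ⇒ susceptible
Vancomycin: 26 mm is ≤ 27 mm → R
Azithromycin 64 μg/mL: in 32–64 μg/mL — Intermediate
Colistin: 128 μg/mL is ≥ 32 μg/mL ⇒ Resistant
Trimethoprim-sulfamethoxazole (64 μg/mL) ≥ 8 μg/mL ⇒ Resistant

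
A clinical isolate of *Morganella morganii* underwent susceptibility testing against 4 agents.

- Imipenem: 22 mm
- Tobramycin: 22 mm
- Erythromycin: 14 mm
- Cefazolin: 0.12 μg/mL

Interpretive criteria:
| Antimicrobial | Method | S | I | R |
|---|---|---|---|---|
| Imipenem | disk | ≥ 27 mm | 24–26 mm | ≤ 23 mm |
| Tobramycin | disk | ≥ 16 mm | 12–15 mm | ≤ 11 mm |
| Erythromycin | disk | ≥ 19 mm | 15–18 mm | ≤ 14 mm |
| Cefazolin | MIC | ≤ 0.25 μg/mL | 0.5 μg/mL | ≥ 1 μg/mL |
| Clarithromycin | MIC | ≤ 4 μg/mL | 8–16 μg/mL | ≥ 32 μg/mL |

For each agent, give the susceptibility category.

Imipenem (22 mm) ≤ 23 mm — resistant
Tobramycin: 22 mm is ≥ 16 mm → Susceptible
Erythromycin: 14 mm is ≤ 14 mm ⇒ resistant
Cefazolin 0.12 μg/mL: ≤ 0.25 μg/mL → S

R, S, R, S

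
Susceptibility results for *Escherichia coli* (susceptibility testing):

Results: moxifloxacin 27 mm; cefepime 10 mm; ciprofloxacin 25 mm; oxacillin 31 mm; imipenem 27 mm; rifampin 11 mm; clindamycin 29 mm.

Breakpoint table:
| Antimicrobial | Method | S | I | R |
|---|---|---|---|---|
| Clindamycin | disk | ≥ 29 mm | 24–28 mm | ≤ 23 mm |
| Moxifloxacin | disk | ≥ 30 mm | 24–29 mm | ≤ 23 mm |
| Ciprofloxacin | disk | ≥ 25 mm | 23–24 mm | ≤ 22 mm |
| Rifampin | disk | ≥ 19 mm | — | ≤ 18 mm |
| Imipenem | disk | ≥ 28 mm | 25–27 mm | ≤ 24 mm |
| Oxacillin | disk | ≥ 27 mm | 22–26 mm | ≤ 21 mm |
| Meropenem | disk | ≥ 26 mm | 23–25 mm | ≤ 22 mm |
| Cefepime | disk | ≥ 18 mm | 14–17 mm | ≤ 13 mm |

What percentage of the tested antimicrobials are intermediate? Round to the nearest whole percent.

29%

Moxifloxacin: 27 mm is in 24–29 mm — intermediate
Cefepime (10 mm) ≤ 13 mm — Resistant
Ciprofloxacin: 25 mm is ≥ 25 mm — S
Oxacillin (31 mm) ≥ 27 mm → S
Imipenem (27 mm) in 25–27 mm ⇒ I
Rifampin: 11 mm is ≤ 18 mm ⇒ R
Clindamycin 29 mm: ≥ 29 mm → Susceptible
Intermediate: 2/7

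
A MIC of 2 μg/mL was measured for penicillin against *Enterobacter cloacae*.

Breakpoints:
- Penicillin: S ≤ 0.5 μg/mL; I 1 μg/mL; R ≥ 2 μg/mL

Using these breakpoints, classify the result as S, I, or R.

Penicillin (2 μg/mL) ≥ 2 μg/mL → R

Resistant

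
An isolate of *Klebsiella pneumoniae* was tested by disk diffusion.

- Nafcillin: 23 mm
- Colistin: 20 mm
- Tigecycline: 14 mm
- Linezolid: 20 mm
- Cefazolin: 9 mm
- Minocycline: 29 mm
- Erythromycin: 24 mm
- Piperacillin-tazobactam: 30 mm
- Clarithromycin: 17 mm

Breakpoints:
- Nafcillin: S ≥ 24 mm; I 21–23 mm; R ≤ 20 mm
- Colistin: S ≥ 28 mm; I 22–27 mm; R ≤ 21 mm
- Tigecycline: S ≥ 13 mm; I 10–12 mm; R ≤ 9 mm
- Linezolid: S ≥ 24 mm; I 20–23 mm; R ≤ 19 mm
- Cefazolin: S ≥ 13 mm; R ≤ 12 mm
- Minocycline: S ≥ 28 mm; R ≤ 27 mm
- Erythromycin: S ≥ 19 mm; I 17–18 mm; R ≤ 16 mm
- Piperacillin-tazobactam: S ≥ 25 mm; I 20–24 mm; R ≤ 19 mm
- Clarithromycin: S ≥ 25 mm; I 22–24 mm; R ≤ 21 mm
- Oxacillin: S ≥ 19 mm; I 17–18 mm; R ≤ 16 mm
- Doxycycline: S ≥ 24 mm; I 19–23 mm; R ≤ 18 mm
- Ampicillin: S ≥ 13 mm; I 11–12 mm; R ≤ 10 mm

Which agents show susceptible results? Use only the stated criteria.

Nafcillin: 23 mm is in 21–23 mm → Intermediate
Colistin (20 mm) ≤ 21 mm → resistant
Tigecycline 14 mm: ≥ 13 mm ⇒ S
Linezolid 20 mm: in 20–23 mm — intermediate
Cefazolin 9 mm: ≤ 12 mm — resistant
Minocycline (29 mm) ≥ 28 mm ⇒ S
Erythromycin (24 mm) ≥ 19 mm → S
Piperacillin-tazobactam 30 mm: ≥ 25 mm — Susceptible
Clarithromycin (17 mm) ≤ 21 mm ⇒ R

tigecycline, minocycline, erythromycin, piperacillin-tazobactam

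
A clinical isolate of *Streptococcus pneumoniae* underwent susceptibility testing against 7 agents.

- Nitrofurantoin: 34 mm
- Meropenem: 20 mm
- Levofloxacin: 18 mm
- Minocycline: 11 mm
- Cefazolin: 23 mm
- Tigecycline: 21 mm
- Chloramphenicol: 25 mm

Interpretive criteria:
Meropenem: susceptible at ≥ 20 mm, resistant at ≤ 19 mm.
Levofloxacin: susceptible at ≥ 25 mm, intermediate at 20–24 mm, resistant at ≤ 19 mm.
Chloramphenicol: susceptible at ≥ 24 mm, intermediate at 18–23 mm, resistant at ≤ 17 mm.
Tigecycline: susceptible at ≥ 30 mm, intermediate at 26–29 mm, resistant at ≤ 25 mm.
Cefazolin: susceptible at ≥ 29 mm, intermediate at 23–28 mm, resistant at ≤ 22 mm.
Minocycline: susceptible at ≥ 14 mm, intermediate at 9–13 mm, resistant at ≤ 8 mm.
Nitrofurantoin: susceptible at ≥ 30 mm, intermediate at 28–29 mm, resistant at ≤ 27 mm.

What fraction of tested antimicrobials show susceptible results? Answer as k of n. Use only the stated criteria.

3 of 7

Nitrofurantoin: 34 mm is ≥ 30 mm → S
Meropenem: 20 mm is ≥ 20 mm ⇒ susceptible
Levofloxacin: 18 mm is ≤ 19 mm ⇒ resistant
Minocycline: 11 mm is in 9–13 mm — intermediate
Cefazolin (23 mm) in 23–28 mm ⇒ I
Tigecycline 21 mm: ≤ 25 mm → resistant
Chloramphenicol: 25 mm is ≥ 24 mm → S
Susceptible: 3/7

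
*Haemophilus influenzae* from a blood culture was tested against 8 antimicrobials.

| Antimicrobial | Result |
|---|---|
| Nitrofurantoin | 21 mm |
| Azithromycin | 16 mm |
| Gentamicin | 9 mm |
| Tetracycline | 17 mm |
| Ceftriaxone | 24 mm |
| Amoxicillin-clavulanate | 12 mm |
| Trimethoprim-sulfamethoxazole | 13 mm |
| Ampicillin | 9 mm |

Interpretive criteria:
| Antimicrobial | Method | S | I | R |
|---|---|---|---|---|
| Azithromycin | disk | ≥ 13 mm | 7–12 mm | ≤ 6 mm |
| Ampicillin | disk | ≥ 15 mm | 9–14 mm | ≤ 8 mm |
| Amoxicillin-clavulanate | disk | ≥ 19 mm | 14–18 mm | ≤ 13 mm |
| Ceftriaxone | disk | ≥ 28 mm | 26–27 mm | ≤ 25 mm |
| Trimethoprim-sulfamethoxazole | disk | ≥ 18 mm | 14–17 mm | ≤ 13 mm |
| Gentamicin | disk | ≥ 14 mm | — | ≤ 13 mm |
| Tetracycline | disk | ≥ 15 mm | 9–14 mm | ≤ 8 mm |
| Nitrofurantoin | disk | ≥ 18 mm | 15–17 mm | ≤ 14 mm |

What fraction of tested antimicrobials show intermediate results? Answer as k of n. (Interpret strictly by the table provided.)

1 of 8

Nitrofurantoin: 21 mm is ≥ 18 mm — S
Azithromycin 16 mm: ≥ 13 mm ⇒ susceptible
Gentamicin: 9 mm is ≤ 13 mm ⇒ resistant
Tetracycline (17 mm) ≥ 15 mm — susceptible
Ceftriaxone 24 mm: ≤ 25 mm — Resistant
Amoxicillin-clavulanate: 12 mm is ≤ 13 mm ⇒ resistant
Trimethoprim-sulfamethoxazole: 13 mm is ≤ 13 mm — resistant
Ampicillin: 9 mm is in 9–14 mm — I
Intermediate: 1/8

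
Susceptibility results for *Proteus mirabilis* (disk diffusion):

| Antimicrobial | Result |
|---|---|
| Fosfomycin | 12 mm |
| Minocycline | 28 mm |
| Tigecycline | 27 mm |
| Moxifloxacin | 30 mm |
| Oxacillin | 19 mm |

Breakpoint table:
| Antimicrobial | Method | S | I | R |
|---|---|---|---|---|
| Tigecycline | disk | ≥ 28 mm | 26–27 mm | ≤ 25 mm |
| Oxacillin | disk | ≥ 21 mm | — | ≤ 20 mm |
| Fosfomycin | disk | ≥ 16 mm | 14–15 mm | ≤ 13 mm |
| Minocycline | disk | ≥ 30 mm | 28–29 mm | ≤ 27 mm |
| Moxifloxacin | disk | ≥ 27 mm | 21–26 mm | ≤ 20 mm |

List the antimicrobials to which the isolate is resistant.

Fosfomycin (12 mm) ≤ 13 mm ⇒ R
Minocycline 28 mm: in 28–29 mm — I
Tigecycline: 27 mm is in 26–27 mm ⇒ I
Moxifloxacin 30 mm: ≥ 27 mm — susceptible
Oxacillin (19 mm) ≤ 20 mm — R

fosfomycin, oxacillin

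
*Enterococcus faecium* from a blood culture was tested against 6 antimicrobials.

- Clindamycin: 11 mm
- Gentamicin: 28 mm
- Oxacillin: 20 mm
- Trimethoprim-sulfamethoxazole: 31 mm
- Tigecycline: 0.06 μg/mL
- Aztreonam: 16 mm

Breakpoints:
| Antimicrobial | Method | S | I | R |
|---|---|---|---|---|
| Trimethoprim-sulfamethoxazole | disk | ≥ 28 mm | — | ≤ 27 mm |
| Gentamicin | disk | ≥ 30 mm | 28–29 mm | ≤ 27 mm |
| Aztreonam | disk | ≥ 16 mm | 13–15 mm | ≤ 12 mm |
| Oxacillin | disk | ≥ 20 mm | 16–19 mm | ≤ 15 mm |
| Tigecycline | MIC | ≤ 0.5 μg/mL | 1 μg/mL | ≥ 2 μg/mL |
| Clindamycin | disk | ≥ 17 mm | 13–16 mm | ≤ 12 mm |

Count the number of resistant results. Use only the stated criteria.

Clindamycin 11 mm: ≤ 12 mm → Resistant
Gentamicin: 28 mm is in 28–29 mm — I
Oxacillin (20 mm) ≥ 20 mm → S
Trimethoprim-sulfamethoxazole: 31 mm is ≥ 28 mm ⇒ susceptible
Tigecycline (0.06 μg/mL) ≤ 0.5 μg/mL ⇒ S
Aztreonam: 16 mm is ≥ 16 mm → Susceptible
Resistant: 1

1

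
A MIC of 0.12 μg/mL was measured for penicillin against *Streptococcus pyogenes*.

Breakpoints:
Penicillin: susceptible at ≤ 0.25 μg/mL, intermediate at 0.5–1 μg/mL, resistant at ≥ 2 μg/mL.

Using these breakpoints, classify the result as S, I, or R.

S

Penicillin: 0.12 μg/mL is ≤ 0.25 μg/mL — S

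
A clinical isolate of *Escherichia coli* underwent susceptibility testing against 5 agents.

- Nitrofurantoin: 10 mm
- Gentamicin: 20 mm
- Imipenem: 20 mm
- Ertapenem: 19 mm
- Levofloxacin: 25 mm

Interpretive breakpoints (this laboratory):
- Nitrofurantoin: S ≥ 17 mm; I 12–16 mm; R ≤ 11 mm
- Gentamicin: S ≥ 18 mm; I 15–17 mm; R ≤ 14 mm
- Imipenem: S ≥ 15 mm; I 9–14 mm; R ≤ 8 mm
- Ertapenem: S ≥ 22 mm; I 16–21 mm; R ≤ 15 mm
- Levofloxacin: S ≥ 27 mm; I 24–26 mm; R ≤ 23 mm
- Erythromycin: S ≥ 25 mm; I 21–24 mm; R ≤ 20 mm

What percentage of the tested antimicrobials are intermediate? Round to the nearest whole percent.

Nitrofurantoin: 10 mm is ≤ 11 mm — resistant
Gentamicin: 20 mm is ≥ 18 mm → Susceptible
Imipenem: 20 mm is ≥ 15 mm — S
Ertapenem: 19 mm is in 16–21 mm ⇒ Intermediate
Levofloxacin 25 mm: in 24–26 mm — intermediate
Intermediate: 2/5

40%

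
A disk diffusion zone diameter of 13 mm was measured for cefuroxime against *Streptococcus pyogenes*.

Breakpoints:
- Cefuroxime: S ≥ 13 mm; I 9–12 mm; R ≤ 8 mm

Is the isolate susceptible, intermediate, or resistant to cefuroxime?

Susceptible

Cefuroxime: 13 mm is ≥ 13 mm → susceptible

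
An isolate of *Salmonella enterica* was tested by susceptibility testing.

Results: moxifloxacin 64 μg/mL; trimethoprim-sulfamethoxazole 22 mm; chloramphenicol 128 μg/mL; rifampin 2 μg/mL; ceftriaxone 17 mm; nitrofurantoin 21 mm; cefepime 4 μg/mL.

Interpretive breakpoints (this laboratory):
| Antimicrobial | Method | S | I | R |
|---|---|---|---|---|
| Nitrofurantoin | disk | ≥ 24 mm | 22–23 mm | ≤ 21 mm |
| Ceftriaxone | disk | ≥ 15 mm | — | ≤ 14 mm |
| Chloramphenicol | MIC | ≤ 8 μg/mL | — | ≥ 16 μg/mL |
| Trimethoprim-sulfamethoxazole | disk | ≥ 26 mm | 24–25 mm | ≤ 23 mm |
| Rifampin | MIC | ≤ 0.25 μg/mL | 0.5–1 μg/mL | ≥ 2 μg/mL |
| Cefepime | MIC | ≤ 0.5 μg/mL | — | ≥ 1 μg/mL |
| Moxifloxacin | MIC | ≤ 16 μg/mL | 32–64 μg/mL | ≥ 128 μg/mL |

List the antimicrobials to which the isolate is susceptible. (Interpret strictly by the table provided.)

ceftriaxone

Moxifloxacin: 64 μg/mL is in 32–64 μg/mL — intermediate
Trimethoprim-sulfamethoxazole: 22 mm is ≤ 23 mm → resistant
Chloramphenicol: 128 μg/mL is ≥ 16 μg/mL → resistant
Rifampin 2 μg/mL: ≥ 2 μg/mL — resistant
Ceftriaxone (17 mm) ≥ 15 mm → Susceptible
Nitrofurantoin 21 mm: ≤ 21 mm — Resistant
Cefepime (4 μg/mL) ≥ 1 μg/mL → Resistant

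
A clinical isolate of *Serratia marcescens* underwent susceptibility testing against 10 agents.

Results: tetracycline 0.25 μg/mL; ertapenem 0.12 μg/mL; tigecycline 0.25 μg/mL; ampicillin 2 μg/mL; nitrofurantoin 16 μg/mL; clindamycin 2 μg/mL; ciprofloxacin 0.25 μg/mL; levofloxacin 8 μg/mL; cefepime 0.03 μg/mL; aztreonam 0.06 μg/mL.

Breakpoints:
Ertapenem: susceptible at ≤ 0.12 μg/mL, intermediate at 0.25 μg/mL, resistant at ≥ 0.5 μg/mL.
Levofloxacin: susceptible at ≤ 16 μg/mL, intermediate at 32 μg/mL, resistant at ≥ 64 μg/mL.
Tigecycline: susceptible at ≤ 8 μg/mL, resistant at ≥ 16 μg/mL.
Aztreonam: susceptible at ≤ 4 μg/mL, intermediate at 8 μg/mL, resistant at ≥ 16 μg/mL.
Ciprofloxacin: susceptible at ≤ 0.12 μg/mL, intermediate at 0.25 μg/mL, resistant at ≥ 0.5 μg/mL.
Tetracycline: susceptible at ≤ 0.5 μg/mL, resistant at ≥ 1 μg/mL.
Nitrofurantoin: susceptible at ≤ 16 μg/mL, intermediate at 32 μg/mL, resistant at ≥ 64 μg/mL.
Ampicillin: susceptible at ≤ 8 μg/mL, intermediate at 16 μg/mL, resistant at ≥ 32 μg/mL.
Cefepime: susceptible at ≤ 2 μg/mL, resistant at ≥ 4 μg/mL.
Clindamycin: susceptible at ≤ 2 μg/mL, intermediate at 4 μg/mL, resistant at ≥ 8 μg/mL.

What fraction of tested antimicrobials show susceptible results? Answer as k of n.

9 of 10

Tetracycline (0.25 μg/mL) ≤ 0.5 μg/mL ⇒ Susceptible
Ertapenem: 0.12 μg/mL is ≤ 0.12 μg/mL → S
Tigecycline: 0.25 μg/mL is ≤ 8 μg/mL → Susceptible
Ampicillin 2 μg/mL: ≤ 8 μg/mL → S
Nitrofurantoin (16 μg/mL) ≤ 16 μg/mL → Susceptible
Clindamycin: 2 μg/mL is ≤ 2 μg/mL — S
Ciprofloxacin: 0.25 μg/mL is = 0.25 μg/mL → intermediate
Levofloxacin: 8 μg/mL is ≤ 16 μg/mL ⇒ susceptible
Cefepime: 0.03 μg/mL is ≤ 2 μg/mL ⇒ susceptible
Aztreonam (0.06 μg/mL) ≤ 4 μg/mL → susceptible
Susceptible: 9/10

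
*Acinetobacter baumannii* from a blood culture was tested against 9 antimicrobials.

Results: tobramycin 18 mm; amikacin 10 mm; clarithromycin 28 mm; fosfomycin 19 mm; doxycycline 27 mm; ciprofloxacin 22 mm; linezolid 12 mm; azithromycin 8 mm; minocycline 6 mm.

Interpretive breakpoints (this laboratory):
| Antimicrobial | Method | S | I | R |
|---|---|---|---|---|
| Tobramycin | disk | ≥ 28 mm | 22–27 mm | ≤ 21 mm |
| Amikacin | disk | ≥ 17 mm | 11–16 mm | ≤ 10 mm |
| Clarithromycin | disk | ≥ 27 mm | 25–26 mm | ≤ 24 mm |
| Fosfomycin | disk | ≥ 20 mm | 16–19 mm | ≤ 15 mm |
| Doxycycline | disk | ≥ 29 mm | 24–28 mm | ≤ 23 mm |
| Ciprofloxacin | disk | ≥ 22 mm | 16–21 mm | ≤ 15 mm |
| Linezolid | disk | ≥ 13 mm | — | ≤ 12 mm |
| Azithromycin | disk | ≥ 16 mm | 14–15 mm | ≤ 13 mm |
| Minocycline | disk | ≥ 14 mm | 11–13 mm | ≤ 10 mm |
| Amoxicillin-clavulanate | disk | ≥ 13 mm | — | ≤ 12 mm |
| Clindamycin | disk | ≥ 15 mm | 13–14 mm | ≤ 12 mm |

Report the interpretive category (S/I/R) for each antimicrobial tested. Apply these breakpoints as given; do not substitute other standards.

Tobramycin 18 mm: ≤ 21 mm ⇒ Resistant
Amikacin (10 mm) ≤ 10 mm — R
Clarithromycin (28 mm) ≥ 27 mm — Susceptible
Fosfomycin (19 mm) in 16–19 mm ⇒ Intermediate
Doxycycline (27 mm) in 24–28 mm → Intermediate
Ciprofloxacin 22 mm: ≥ 22 mm → S
Linezolid (12 mm) ≤ 12 mm — resistant
Azithromycin 8 mm: ≤ 13 mm ⇒ Resistant
Minocycline 6 mm: ≤ 10 mm → resistant

R, R, S, I, I, S, R, R, R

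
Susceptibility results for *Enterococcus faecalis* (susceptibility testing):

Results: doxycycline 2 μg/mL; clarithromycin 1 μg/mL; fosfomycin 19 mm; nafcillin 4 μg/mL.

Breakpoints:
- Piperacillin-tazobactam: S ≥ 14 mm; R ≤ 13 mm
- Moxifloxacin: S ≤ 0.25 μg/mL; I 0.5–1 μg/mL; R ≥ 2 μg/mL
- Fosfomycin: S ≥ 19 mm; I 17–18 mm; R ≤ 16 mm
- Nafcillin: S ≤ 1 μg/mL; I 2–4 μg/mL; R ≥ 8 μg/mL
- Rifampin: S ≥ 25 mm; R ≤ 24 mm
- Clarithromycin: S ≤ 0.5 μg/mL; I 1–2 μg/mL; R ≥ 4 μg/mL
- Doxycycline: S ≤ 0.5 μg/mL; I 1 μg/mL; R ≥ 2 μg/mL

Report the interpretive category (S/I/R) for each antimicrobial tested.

R, I, S, I

Doxycycline (2 μg/mL) ≥ 2 μg/mL ⇒ R
Clarithromycin (1 μg/mL) in 1–2 μg/mL ⇒ I
Fosfomycin 19 mm: ≥ 19 mm → Susceptible
Nafcillin 4 μg/mL: in 2–4 μg/mL → intermediate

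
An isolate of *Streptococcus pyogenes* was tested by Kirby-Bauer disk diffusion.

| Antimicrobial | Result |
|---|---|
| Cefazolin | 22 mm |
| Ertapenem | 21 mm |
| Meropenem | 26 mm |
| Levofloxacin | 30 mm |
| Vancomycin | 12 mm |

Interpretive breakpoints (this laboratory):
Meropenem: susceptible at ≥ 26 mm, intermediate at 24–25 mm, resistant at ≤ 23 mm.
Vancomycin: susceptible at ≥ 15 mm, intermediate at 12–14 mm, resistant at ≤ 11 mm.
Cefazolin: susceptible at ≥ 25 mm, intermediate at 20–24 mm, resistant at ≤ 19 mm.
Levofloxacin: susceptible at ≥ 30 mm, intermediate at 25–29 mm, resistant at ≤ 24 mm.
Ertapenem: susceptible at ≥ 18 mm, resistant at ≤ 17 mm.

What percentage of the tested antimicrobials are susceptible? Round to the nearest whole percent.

60%

Cefazolin (22 mm) in 20–24 mm ⇒ Intermediate
Ertapenem: 21 mm is ≥ 18 mm ⇒ Susceptible
Meropenem 26 mm: ≥ 26 mm ⇒ Susceptible
Levofloxacin 30 mm: ≥ 30 mm — susceptible
Vancomycin 12 mm: in 12–14 mm — intermediate
Susceptible: 3/5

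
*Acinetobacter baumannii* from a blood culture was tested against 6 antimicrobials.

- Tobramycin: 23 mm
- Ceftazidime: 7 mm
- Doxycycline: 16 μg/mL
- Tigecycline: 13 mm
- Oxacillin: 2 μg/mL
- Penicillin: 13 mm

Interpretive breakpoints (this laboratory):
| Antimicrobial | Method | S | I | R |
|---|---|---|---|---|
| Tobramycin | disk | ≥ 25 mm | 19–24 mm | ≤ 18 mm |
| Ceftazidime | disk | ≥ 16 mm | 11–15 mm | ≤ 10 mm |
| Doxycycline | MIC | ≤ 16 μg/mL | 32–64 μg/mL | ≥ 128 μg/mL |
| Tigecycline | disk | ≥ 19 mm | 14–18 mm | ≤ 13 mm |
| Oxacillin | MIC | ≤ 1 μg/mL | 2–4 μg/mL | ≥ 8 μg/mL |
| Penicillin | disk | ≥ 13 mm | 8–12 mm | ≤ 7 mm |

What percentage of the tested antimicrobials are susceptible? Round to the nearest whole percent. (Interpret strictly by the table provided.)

33%

Tobramycin 23 mm: in 19–24 mm → Intermediate
Ceftazidime 7 mm: ≤ 10 mm → resistant
Doxycycline 16 μg/mL: ≤ 16 μg/mL → Susceptible
Tigecycline: 13 mm is ≤ 13 mm ⇒ R
Oxacillin (2 μg/mL) in 2–4 μg/mL — I
Penicillin (13 mm) ≥ 13 mm ⇒ susceptible
Susceptible: 2/6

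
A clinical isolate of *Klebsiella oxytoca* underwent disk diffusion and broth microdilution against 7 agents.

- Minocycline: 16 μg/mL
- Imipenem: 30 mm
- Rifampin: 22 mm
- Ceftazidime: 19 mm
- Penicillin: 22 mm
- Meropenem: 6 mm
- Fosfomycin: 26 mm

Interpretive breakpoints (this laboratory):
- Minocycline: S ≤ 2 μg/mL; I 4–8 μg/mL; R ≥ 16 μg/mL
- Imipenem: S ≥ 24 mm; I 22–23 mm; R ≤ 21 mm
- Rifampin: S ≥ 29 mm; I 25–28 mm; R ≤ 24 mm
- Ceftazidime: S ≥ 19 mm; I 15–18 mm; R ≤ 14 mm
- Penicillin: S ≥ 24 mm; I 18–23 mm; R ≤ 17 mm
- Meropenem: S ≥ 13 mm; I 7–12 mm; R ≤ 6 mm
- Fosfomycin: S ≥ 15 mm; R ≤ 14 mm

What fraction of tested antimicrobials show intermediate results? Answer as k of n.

1 of 7

Minocycline 16 μg/mL: ≥ 16 μg/mL — resistant
Imipenem (30 mm) ≥ 24 mm ⇒ Susceptible
Rifampin (22 mm) ≤ 24 mm → resistant
Ceftazidime (19 mm) ≥ 19 mm — Susceptible
Penicillin 22 mm: in 18–23 mm — intermediate
Meropenem 6 mm: ≤ 6 mm — Resistant
Fosfomycin 26 mm: ≥ 15 mm — susceptible
Intermediate: 1/7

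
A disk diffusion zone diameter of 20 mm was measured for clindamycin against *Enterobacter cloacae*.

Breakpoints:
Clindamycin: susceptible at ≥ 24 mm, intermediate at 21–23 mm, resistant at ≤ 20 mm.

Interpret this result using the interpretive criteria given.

Resistant

Clindamycin: 20 mm is ≤ 20 mm → resistant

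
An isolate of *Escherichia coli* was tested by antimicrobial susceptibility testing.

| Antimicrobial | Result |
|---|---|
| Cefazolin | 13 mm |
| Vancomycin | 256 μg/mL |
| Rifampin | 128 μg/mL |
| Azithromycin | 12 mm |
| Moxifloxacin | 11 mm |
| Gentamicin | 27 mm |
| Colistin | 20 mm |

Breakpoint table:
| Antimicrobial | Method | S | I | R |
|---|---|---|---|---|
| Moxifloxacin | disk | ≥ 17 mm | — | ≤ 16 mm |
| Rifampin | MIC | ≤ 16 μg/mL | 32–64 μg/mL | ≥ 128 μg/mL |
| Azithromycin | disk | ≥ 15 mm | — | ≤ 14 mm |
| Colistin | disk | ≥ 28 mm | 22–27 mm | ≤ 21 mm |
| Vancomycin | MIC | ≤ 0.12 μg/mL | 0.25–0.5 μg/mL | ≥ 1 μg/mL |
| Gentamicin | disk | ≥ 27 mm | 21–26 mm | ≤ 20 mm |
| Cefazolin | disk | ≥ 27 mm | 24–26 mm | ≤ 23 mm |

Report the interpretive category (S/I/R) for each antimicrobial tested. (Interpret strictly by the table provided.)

Cefazolin: 13 mm is ≤ 23 mm → resistant
Vancomycin 256 μg/mL: ≥ 1 μg/mL → Resistant
Rifampin 128 μg/mL: ≥ 128 μg/mL → resistant
Azithromycin (12 mm) ≤ 14 mm — resistant
Moxifloxacin: 11 mm is ≤ 16 mm — R
Gentamicin 27 mm: ≥ 27 mm ⇒ susceptible
Colistin: 20 mm is ≤ 21 mm — resistant

R, R, R, R, R, S, R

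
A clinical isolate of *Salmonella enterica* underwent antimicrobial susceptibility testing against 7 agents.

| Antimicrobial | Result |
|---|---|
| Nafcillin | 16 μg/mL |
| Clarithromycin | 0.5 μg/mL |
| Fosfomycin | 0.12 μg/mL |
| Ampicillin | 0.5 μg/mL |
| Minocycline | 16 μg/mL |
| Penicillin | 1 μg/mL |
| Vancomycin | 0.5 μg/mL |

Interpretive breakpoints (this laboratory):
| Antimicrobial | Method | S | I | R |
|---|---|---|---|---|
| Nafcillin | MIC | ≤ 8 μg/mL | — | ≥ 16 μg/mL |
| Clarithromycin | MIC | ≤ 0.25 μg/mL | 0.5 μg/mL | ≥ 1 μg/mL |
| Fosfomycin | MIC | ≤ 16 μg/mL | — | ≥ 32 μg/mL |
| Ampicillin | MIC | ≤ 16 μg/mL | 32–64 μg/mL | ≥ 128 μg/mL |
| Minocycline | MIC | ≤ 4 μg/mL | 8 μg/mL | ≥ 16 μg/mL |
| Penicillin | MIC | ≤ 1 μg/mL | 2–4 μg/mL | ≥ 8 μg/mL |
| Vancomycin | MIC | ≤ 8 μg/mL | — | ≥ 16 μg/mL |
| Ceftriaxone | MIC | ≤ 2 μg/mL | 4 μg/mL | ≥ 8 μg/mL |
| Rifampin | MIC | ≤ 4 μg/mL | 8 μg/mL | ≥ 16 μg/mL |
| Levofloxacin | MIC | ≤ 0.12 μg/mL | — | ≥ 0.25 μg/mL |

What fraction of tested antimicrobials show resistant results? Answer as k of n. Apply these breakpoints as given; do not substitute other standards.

2 of 7

Nafcillin: 16 μg/mL is ≥ 16 μg/mL — R
Clarithromycin 0.5 μg/mL: = 0.5 μg/mL ⇒ I
Fosfomycin (0.12 μg/mL) ≤ 16 μg/mL — S
Ampicillin: 0.5 μg/mL is ≤ 16 μg/mL ⇒ susceptible
Minocycline (16 μg/mL) ≥ 16 μg/mL → Resistant
Penicillin (1 μg/mL) ≤ 1 μg/mL ⇒ Susceptible
Vancomycin: 0.5 μg/mL is ≤ 8 μg/mL ⇒ Susceptible
Resistant: 2/7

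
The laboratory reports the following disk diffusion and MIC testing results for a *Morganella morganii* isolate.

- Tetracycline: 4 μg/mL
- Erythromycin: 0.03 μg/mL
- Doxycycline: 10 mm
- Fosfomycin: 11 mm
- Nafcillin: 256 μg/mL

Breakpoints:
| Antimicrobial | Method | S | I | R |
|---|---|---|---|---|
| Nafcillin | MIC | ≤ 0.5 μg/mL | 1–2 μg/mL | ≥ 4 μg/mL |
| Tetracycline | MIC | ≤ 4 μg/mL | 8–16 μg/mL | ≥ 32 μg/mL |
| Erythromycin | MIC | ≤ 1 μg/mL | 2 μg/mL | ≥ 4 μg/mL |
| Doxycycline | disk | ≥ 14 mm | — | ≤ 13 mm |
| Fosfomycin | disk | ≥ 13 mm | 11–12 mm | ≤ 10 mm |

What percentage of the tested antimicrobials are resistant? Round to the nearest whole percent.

Tetracycline 4 μg/mL: ≤ 4 μg/mL — Susceptible
Erythromycin: 0.03 μg/mL is ≤ 1 μg/mL — Susceptible
Doxycycline: 10 mm is ≤ 13 mm — R
Fosfomycin: 11 mm is in 11–12 mm → I
Nafcillin (256 μg/mL) ≥ 4 μg/mL — Resistant
Resistant: 2/5

40%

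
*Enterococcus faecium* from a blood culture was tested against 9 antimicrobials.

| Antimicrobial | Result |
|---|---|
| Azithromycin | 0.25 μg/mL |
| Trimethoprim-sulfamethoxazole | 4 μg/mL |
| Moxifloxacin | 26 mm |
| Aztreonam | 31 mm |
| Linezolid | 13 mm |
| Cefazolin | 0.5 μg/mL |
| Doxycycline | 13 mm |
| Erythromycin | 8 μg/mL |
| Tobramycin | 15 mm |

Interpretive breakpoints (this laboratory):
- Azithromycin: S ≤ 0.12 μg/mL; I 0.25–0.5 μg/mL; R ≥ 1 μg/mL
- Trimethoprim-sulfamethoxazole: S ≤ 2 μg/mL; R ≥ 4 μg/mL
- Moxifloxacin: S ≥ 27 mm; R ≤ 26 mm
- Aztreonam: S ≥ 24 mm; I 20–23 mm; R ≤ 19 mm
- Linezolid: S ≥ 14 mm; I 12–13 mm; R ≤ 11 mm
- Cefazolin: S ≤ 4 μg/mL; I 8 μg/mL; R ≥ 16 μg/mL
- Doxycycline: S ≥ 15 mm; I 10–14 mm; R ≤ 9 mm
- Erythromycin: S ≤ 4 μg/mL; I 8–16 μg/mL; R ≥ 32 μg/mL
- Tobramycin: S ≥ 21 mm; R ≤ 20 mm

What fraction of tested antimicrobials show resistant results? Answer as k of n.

3 of 9

Azithromycin: 0.25 μg/mL is in 0.25–0.5 μg/mL ⇒ Intermediate
Trimethoprim-sulfamethoxazole 4 μg/mL: ≥ 4 μg/mL ⇒ resistant
Moxifloxacin: 26 mm is ≤ 26 mm — resistant
Aztreonam: 31 mm is ≥ 24 mm ⇒ susceptible
Linezolid 13 mm: in 12–13 mm ⇒ intermediate
Cefazolin 0.5 μg/mL: ≤ 4 μg/mL — S
Doxycycline 13 mm: in 10–14 mm ⇒ intermediate
Erythromycin: 8 μg/mL is in 8–16 μg/mL ⇒ I
Tobramycin: 15 mm is ≤ 20 mm → R
Resistant: 3/9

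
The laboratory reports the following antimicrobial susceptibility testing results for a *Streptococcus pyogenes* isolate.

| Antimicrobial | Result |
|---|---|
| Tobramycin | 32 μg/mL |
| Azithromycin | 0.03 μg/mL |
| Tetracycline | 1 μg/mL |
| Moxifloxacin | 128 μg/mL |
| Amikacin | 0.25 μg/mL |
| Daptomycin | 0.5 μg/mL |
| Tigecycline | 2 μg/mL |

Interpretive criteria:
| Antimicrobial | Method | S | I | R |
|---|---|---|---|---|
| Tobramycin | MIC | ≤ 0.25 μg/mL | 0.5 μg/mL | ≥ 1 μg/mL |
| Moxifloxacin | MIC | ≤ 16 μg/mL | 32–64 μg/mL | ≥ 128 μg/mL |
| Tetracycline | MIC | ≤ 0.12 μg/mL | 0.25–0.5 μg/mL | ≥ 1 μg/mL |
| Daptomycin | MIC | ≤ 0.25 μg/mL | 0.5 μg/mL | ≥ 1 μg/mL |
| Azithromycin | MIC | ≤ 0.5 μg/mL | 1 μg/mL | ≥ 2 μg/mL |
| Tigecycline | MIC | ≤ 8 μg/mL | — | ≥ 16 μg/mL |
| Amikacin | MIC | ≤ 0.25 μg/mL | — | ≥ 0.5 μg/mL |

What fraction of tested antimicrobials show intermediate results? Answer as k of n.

1 of 7

Tobramycin 32 μg/mL: ≥ 1 μg/mL — R
Azithromycin 0.03 μg/mL: ≤ 0.5 μg/mL — Susceptible
Tetracycline: 1 μg/mL is ≥ 1 μg/mL → R
Moxifloxacin (128 μg/mL) ≥ 128 μg/mL ⇒ R
Amikacin: 0.25 μg/mL is ≤ 0.25 μg/mL ⇒ S
Daptomycin (0.5 μg/mL) = 0.5 μg/mL — intermediate
Tigecycline 2 μg/mL: ≤ 8 μg/mL ⇒ S
Intermediate: 1/7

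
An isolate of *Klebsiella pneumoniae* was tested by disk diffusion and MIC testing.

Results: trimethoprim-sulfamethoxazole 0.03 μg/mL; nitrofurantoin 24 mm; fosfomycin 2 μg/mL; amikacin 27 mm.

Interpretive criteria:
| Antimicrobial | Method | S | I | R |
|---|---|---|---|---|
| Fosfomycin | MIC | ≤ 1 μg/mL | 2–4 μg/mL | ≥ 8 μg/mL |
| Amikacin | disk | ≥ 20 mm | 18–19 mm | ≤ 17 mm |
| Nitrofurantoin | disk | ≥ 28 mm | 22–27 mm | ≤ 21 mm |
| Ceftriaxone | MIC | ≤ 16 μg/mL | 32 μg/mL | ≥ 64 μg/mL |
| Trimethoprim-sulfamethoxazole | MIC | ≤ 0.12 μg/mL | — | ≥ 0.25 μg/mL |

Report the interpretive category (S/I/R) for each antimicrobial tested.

Trimethoprim-sulfamethoxazole 0.03 μg/mL: ≤ 0.12 μg/mL ⇒ S
Nitrofurantoin (24 mm) in 22–27 mm ⇒ Intermediate
Fosfomycin 2 μg/mL: in 2–4 μg/mL ⇒ Intermediate
Amikacin 27 mm: ≥ 20 mm ⇒ Susceptible

S, I, I, S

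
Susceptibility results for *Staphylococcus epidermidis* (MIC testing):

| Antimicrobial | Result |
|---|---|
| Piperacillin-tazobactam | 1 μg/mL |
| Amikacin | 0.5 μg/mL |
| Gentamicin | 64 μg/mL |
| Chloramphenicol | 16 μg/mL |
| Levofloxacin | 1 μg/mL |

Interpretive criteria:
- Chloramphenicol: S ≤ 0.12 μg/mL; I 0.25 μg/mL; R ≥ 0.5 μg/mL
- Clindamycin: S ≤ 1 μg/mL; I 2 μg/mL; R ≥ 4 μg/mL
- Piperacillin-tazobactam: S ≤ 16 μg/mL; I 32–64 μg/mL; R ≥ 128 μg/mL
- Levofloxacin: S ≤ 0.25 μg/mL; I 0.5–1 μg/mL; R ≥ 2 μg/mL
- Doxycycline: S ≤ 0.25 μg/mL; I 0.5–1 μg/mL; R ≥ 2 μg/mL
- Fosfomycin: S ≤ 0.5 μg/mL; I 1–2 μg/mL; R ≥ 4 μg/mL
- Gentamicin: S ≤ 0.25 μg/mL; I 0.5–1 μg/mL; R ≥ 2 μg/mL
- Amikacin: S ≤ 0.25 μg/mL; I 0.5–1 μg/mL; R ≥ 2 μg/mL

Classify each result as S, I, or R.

Piperacillin-tazobactam: 1 μg/mL is ≤ 16 μg/mL → S
Amikacin 0.5 μg/mL: in 0.5–1 μg/mL ⇒ intermediate
Gentamicin: 64 μg/mL is ≥ 2 μg/mL → Resistant
Chloramphenicol 16 μg/mL: ≥ 0.5 μg/mL ⇒ R
Levofloxacin: 1 μg/mL is in 0.5–1 μg/mL → I

S, I, R, R, I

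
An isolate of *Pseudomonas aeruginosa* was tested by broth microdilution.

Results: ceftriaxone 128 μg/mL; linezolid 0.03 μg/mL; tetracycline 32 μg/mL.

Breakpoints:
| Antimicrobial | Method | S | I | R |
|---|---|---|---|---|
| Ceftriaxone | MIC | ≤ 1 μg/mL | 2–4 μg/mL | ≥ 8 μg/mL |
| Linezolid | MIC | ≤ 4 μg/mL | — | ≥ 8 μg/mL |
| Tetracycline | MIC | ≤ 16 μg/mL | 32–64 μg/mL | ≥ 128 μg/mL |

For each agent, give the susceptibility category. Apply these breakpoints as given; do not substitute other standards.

Ceftriaxone (128 μg/mL) ≥ 8 μg/mL ⇒ Resistant
Linezolid (0.03 μg/mL) ≤ 4 μg/mL — S
Tetracycline (32 μg/mL) in 32–64 μg/mL — Intermediate

R, S, I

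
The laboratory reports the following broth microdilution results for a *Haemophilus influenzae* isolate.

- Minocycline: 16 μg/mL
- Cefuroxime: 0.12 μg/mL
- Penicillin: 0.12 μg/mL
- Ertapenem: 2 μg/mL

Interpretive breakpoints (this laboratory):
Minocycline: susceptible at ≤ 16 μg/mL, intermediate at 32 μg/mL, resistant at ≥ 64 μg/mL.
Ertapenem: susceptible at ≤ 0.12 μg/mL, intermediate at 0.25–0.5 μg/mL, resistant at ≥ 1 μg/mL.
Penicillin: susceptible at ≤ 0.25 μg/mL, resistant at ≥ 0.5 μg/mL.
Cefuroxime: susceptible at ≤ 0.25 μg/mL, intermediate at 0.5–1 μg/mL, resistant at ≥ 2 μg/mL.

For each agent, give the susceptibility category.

S, S, S, R

Minocycline: 16 μg/mL is ≤ 16 μg/mL → Susceptible
Cefuroxime (0.12 μg/mL) ≤ 0.25 μg/mL ⇒ Susceptible
Penicillin 0.12 μg/mL: ≤ 0.25 μg/mL ⇒ S
Ertapenem 2 μg/mL: ≥ 1 μg/mL ⇒ Resistant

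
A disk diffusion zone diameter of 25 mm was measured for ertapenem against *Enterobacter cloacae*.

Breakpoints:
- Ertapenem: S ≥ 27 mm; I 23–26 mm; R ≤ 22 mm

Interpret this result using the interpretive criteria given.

Ertapenem: 25 mm is in 23–26 mm → Intermediate

Intermediate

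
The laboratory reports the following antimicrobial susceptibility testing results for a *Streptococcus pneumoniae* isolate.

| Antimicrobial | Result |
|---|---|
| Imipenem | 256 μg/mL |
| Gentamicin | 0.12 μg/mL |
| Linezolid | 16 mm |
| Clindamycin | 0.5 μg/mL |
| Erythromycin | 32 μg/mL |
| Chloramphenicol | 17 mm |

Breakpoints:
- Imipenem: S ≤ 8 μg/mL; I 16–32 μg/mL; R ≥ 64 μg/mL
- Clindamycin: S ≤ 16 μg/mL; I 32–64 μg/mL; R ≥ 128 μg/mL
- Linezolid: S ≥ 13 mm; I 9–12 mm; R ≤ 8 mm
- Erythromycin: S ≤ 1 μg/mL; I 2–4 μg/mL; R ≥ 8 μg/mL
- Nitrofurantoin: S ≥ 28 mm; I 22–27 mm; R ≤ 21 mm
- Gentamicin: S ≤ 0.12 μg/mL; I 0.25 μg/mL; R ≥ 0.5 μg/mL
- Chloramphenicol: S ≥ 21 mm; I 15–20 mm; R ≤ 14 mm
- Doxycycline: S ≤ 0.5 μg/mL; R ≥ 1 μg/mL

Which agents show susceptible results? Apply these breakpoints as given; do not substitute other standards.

gentamicin, linezolid, clindamycin

Imipenem 256 μg/mL: ≥ 64 μg/mL — Resistant
Gentamicin (0.12 μg/mL) ≤ 0.12 μg/mL → susceptible
Linezolid 16 mm: ≥ 13 mm → susceptible
Clindamycin: 0.5 μg/mL is ≤ 16 μg/mL — S
Erythromycin (32 μg/mL) ≥ 8 μg/mL → R
Chloramphenicol (17 mm) in 15–20 mm ⇒ Intermediate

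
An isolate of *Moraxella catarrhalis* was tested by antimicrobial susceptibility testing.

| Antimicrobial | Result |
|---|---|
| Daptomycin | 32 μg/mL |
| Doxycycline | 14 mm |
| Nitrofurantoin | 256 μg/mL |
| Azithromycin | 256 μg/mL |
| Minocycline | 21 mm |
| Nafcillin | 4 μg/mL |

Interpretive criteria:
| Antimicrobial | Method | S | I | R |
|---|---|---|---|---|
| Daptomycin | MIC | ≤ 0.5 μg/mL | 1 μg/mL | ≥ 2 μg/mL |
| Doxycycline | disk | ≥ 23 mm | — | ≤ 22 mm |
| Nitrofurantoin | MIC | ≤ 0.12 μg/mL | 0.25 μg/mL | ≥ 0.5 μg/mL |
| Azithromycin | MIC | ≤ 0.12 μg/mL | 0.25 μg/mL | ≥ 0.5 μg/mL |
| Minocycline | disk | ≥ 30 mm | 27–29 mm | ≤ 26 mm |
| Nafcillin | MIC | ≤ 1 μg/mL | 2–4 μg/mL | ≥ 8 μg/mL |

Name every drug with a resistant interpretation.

Daptomycin 32 μg/mL: ≥ 2 μg/mL ⇒ resistant
Doxycycline: 14 mm is ≤ 22 mm — Resistant
Nitrofurantoin 256 μg/mL: ≥ 0.5 μg/mL ⇒ Resistant
Azithromycin: 256 μg/mL is ≥ 0.5 μg/mL — R
Minocycline (21 mm) ≤ 26 mm ⇒ R
Nafcillin: 4 μg/mL is in 2–4 μg/mL — intermediate

daptomycin, doxycycline, nitrofurantoin, azithromycin, minocycline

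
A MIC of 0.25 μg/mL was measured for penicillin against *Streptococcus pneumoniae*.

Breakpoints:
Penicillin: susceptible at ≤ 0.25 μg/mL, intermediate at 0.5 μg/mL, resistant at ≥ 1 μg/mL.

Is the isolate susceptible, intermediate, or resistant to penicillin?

Penicillin 0.25 μg/mL: ≤ 0.25 μg/mL → susceptible

Susceptible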